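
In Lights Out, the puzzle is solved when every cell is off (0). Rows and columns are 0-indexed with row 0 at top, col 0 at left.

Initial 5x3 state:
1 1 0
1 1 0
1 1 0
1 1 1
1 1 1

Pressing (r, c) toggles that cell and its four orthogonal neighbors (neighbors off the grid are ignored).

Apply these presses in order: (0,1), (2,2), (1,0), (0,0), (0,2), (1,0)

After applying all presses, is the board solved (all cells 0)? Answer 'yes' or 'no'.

Answer: no

Derivation:
After press 1 at (0,1):
0 0 1
1 0 0
1 1 0
1 1 1
1 1 1

After press 2 at (2,2):
0 0 1
1 0 1
1 0 1
1 1 0
1 1 1

After press 3 at (1,0):
1 0 1
0 1 1
0 0 1
1 1 0
1 1 1

After press 4 at (0,0):
0 1 1
1 1 1
0 0 1
1 1 0
1 1 1

After press 5 at (0,2):
0 0 0
1 1 0
0 0 1
1 1 0
1 1 1

After press 6 at (1,0):
1 0 0
0 0 0
1 0 1
1 1 0
1 1 1

Lights still on: 8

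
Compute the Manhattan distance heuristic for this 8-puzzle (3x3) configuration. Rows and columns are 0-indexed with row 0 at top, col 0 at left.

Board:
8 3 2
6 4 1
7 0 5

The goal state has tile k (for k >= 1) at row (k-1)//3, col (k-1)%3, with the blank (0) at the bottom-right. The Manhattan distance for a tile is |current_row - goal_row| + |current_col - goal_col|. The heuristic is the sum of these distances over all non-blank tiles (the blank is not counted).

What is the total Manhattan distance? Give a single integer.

Tile 8: (0,0)->(2,1) = 3
Tile 3: (0,1)->(0,2) = 1
Tile 2: (0,2)->(0,1) = 1
Tile 6: (1,0)->(1,2) = 2
Tile 4: (1,1)->(1,0) = 1
Tile 1: (1,2)->(0,0) = 3
Tile 7: (2,0)->(2,0) = 0
Tile 5: (2,2)->(1,1) = 2
Sum: 3 + 1 + 1 + 2 + 1 + 3 + 0 + 2 = 13

Answer: 13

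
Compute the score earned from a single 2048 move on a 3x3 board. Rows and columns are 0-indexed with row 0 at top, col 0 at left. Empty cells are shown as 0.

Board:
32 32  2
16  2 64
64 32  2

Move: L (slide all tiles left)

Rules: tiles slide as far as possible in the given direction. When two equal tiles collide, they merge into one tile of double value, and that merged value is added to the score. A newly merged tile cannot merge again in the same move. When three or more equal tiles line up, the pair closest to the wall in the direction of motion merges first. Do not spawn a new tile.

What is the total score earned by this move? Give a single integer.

Slide left:
row 0: [32, 32, 2] -> [64, 2, 0]  score +64 (running 64)
row 1: [16, 2, 64] -> [16, 2, 64]  score +0 (running 64)
row 2: [64, 32, 2] -> [64, 32, 2]  score +0 (running 64)
Board after move:
64  2  0
16  2 64
64 32  2

Answer: 64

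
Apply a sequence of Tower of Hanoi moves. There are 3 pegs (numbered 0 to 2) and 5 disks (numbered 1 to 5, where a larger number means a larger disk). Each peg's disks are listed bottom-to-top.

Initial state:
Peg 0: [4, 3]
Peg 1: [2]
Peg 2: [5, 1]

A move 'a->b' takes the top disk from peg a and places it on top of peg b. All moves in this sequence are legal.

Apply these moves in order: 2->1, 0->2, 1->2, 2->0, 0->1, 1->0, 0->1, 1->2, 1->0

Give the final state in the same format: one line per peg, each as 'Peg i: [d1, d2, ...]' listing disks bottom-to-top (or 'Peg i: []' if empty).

After move 1 (2->1):
Peg 0: [4, 3]
Peg 1: [2, 1]
Peg 2: [5]

After move 2 (0->2):
Peg 0: [4]
Peg 1: [2, 1]
Peg 2: [5, 3]

After move 3 (1->2):
Peg 0: [4]
Peg 1: [2]
Peg 2: [5, 3, 1]

After move 4 (2->0):
Peg 0: [4, 1]
Peg 1: [2]
Peg 2: [5, 3]

After move 5 (0->1):
Peg 0: [4]
Peg 1: [2, 1]
Peg 2: [5, 3]

After move 6 (1->0):
Peg 0: [4, 1]
Peg 1: [2]
Peg 2: [5, 3]

After move 7 (0->1):
Peg 0: [4]
Peg 1: [2, 1]
Peg 2: [5, 3]

After move 8 (1->2):
Peg 0: [4]
Peg 1: [2]
Peg 2: [5, 3, 1]

After move 9 (1->0):
Peg 0: [4, 2]
Peg 1: []
Peg 2: [5, 3, 1]

Answer: Peg 0: [4, 2]
Peg 1: []
Peg 2: [5, 3, 1]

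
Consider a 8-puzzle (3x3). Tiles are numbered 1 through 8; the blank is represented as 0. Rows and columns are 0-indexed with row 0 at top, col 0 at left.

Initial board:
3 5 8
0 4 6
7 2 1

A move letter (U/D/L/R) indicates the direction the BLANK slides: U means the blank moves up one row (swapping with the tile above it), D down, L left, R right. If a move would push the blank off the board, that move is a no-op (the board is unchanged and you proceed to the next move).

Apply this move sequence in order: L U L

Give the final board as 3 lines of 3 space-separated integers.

After move 1 (L):
3 5 8
0 4 6
7 2 1

After move 2 (U):
0 5 8
3 4 6
7 2 1

After move 3 (L):
0 5 8
3 4 6
7 2 1

Answer: 0 5 8
3 4 6
7 2 1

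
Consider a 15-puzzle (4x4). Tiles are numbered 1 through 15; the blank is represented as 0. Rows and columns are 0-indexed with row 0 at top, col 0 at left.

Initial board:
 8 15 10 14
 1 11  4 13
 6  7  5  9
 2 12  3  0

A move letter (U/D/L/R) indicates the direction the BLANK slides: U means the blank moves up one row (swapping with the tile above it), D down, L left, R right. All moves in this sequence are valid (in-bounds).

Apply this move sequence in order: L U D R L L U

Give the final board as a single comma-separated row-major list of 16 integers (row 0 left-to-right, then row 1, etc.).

After move 1 (L):
 8 15 10 14
 1 11  4 13
 6  7  5  9
 2 12  0  3

After move 2 (U):
 8 15 10 14
 1 11  4 13
 6  7  0  9
 2 12  5  3

After move 3 (D):
 8 15 10 14
 1 11  4 13
 6  7  5  9
 2 12  0  3

After move 4 (R):
 8 15 10 14
 1 11  4 13
 6  7  5  9
 2 12  3  0

After move 5 (L):
 8 15 10 14
 1 11  4 13
 6  7  5  9
 2 12  0  3

After move 6 (L):
 8 15 10 14
 1 11  4 13
 6  7  5  9
 2  0 12  3

After move 7 (U):
 8 15 10 14
 1 11  4 13
 6  0  5  9
 2  7 12  3

Answer: 8, 15, 10, 14, 1, 11, 4, 13, 6, 0, 5, 9, 2, 7, 12, 3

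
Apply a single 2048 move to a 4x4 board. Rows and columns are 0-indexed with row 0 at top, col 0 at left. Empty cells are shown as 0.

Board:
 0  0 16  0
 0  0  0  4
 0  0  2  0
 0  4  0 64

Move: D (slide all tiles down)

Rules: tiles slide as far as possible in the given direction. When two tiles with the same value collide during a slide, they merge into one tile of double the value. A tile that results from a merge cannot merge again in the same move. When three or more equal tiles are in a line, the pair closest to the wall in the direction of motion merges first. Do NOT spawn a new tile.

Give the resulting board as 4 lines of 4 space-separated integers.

Slide down:
col 0: [0, 0, 0, 0] -> [0, 0, 0, 0]
col 1: [0, 0, 0, 4] -> [0, 0, 0, 4]
col 2: [16, 0, 2, 0] -> [0, 0, 16, 2]
col 3: [0, 4, 0, 64] -> [0, 0, 4, 64]

Answer:  0  0  0  0
 0  0  0  0
 0  0 16  4
 0  4  2 64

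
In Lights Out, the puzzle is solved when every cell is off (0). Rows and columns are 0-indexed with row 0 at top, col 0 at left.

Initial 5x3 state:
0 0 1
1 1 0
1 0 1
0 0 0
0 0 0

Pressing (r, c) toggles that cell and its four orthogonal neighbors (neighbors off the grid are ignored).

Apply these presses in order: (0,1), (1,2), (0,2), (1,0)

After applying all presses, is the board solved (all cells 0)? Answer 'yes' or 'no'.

Answer: yes

Derivation:
After press 1 at (0,1):
1 1 0
1 0 0
1 0 1
0 0 0
0 0 0

After press 2 at (1,2):
1 1 1
1 1 1
1 0 0
0 0 0
0 0 0

After press 3 at (0,2):
1 0 0
1 1 0
1 0 0
0 0 0
0 0 0

After press 4 at (1,0):
0 0 0
0 0 0
0 0 0
0 0 0
0 0 0

Lights still on: 0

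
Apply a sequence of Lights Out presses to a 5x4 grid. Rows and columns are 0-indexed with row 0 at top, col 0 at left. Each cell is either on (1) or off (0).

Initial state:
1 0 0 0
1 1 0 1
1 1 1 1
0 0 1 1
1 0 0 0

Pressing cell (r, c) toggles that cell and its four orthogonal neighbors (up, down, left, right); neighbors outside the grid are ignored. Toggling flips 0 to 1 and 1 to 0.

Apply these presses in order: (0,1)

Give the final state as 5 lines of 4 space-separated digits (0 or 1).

After press 1 at (0,1):
0 1 1 0
1 0 0 1
1 1 1 1
0 0 1 1
1 0 0 0

Answer: 0 1 1 0
1 0 0 1
1 1 1 1
0 0 1 1
1 0 0 0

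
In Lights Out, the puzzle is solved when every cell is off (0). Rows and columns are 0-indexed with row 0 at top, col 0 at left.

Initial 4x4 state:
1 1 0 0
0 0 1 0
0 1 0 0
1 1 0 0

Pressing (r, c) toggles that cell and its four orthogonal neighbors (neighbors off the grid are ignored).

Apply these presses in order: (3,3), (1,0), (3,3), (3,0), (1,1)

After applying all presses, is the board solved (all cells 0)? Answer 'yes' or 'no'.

Answer: yes

Derivation:
After press 1 at (3,3):
1 1 0 0
0 0 1 0
0 1 0 1
1 1 1 1

After press 2 at (1,0):
0 1 0 0
1 1 1 0
1 1 0 1
1 1 1 1

After press 3 at (3,3):
0 1 0 0
1 1 1 0
1 1 0 0
1 1 0 0

After press 4 at (3,0):
0 1 0 0
1 1 1 0
0 1 0 0
0 0 0 0

After press 5 at (1,1):
0 0 0 0
0 0 0 0
0 0 0 0
0 0 0 0

Lights still on: 0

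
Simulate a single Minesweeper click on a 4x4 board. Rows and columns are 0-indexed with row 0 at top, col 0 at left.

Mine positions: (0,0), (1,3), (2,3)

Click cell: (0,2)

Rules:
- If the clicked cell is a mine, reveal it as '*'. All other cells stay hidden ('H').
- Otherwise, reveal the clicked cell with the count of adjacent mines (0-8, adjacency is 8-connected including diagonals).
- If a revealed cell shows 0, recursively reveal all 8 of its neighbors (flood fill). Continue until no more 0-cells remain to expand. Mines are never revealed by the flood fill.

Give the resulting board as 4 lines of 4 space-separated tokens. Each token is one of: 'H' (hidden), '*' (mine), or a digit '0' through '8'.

H H 1 H
H H H H
H H H H
H H H H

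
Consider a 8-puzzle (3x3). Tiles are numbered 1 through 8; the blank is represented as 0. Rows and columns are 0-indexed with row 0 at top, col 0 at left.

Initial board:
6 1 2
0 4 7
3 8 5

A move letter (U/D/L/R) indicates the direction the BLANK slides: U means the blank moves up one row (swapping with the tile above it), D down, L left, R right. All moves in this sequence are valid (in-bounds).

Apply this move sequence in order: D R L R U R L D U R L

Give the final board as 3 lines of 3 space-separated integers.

Answer: 6 1 2
3 0 7
8 4 5

Derivation:
After move 1 (D):
6 1 2
3 4 7
0 8 5

After move 2 (R):
6 1 2
3 4 7
8 0 5

After move 3 (L):
6 1 2
3 4 7
0 8 5

After move 4 (R):
6 1 2
3 4 7
8 0 5

After move 5 (U):
6 1 2
3 0 7
8 4 5

After move 6 (R):
6 1 2
3 7 0
8 4 5

After move 7 (L):
6 1 2
3 0 7
8 4 5

After move 8 (D):
6 1 2
3 4 7
8 0 5

After move 9 (U):
6 1 2
3 0 7
8 4 5

After move 10 (R):
6 1 2
3 7 0
8 4 5

After move 11 (L):
6 1 2
3 0 7
8 4 5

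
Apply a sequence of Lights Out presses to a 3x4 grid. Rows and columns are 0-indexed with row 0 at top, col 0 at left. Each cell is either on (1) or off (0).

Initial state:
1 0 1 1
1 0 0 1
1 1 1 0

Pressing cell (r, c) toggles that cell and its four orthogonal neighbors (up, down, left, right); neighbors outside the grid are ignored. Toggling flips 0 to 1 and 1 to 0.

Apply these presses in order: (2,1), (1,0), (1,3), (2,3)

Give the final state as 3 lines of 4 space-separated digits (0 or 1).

After press 1 at (2,1):
1 0 1 1
1 1 0 1
0 0 0 0

After press 2 at (1,0):
0 0 1 1
0 0 0 1
1 0 0 0

After press 3 at (1,3):
0 0 1 0
0 0 1 0
1 0 0 1

After press 4 at (2,3):
0 0 1 0
0 0 1 1
1 0 1 0

Answer: 0 0 1 0
0 0 1 1
1 0 1 0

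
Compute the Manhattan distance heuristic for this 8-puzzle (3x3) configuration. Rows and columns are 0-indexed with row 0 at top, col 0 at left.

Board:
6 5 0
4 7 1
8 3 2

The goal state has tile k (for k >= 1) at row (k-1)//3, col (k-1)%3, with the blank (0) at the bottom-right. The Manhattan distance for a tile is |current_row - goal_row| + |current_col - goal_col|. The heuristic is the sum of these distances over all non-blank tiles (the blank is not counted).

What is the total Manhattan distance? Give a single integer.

Tile 6: at (0,0), goal (1,2), distance |0-1|+|0-2| = 3
Tile 5: at (0,1), goal (1,1), distance |0-1|+|1-1| = 1
Tile 4: at (1,0), goal (1,0), distance |1-1|+|0-0| = 0
Tile 7: at (1,1), goal (2,0), distance |1-2|+|1-0| = 2
Tile 1: at (1,2), goal (0,0), distance |1-0|+|2-0| = 3
Tile 8: at (2,0), goal (2,1), distance |2-2|+|0-1| = 1
Tile 3: at (2,1), goal (0,2), distance |2-0|+|1-2| = 3
Tile 2: at (2,2), goal (0,1), distance |2-0|+|2-1| = 3
Sum: 3 + 1 + 0 + 2 + 3 + 1 + 3 + 3 = 16

Answer: 16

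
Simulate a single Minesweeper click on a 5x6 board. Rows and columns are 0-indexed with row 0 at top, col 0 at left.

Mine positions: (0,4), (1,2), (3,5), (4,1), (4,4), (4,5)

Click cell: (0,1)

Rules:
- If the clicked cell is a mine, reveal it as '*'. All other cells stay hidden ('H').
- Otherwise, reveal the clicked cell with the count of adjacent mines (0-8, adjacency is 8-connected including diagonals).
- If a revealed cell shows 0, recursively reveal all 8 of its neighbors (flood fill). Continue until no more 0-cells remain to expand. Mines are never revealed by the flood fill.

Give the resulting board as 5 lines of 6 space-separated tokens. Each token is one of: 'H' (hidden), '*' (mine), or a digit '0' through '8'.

H 1 H H H H
H H H H H H
H H H H H H
H H H H H H
H H H H H H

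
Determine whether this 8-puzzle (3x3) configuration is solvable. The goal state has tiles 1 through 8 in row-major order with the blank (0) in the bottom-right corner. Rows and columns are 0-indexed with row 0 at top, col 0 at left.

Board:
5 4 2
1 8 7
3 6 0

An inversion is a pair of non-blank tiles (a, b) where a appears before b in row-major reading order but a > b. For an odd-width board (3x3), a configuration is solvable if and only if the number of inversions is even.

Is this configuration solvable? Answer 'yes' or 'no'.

Inversions (pairs i<j in row-major order where tile[i] > tile[j] > 0): 13
13 is odd, so the puzzle is not solvable.

Answer: no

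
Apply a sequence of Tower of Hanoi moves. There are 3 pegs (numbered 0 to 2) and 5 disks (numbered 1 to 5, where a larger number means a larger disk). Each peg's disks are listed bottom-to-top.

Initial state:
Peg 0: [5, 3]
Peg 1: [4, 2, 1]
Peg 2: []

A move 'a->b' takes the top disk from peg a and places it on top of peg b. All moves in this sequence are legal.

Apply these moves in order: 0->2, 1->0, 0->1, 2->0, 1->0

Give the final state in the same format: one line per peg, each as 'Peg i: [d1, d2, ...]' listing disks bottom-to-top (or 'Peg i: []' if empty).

Answer: Peg 0: [5, 3, 1]
Peg 1: [4, 2]
Peg 2: []

Derivation:
After move 1 (0->2):
Peg 0: [5]
Peg 1: [4, 2, 1]
Peg 2: [3]

After move 2 (1->0):
Peg 0: [5, 1]
Peg 1: [4, 2]
Peg 2: [3]

After move 3 (0->1):
Peg 0: [5]
Peg 1: [4, 2, 1]
Peg 2: [3]

After move 4 (2->0):
Peg 0: [5, 3]
Peg 1: [4, 2, 1]
Peg 2: []

After move 5 (1->0):
Peg 0: [5, 3, 1]
Peg 1: [4, 2]
Peg 2: []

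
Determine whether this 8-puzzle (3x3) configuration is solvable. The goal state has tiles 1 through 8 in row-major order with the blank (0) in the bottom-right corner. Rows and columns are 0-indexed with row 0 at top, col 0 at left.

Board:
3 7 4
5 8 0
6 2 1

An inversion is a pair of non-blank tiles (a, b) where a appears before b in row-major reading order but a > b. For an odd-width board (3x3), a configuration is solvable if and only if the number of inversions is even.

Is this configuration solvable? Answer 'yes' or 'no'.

Inversions (pairs i<j in row-major order where tile[i] > tile[j] > 0): 17
17 is odd, so the puzzle is not solvable.

Answer: no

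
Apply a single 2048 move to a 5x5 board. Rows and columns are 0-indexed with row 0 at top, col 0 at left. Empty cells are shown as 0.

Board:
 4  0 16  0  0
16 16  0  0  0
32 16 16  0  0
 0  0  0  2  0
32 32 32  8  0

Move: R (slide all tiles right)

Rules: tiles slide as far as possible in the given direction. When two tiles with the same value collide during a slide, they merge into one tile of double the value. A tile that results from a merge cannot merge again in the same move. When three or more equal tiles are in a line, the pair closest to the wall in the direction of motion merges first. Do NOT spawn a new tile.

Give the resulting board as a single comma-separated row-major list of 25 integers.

Slide right:
row 0: [4, 0, 16, 0, 0] -> [0, 0, 0, 4, 16]
row 1: [16, 16, 0, 0, 0] -> [0, 0, 0, 0, 32]
row 2: [32, 16, 16, 0, 0] -> [0, 0, 0, 32, 32]
row 3: [0, 0, 0, 2, 0] -> [0, 0, 0, 0, 2]
row 4: [32, 32, 32, 8, 0] -> [0, 0, 32, 64, 8]

Answer: 0, 0, 0, 4, 16, 0, 0, 0, 0, 32, 0, 0, 0, 32, 32, 0, 0, 0, 0, 2, 0, 0, 32, 64, 8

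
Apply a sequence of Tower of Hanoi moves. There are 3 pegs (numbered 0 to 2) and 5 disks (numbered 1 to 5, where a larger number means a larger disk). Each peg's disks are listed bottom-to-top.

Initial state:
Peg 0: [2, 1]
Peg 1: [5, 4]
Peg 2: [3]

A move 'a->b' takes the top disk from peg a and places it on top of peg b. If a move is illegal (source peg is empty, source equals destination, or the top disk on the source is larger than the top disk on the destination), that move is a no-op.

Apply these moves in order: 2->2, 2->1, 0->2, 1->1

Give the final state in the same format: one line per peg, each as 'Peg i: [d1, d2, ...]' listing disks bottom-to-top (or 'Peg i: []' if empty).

Answer: Peg 0: [2]
Peg 1: [5, 4, 3]
Peg 2: [1]

Derivation:
After move 1 (2->2):
Peg 0: [2, 1]
Peg 1: [5, 4]
Peg 2: [3]

After move 2 (2->1):
Peg 0: [2, 1]
Peg 1: [5, 4, 3]
Peg 2: []

After move 3 (0->2):
Peg 0: [2]
Peg 1: [5, 4, 3]
Peg 2: [1]

After move 4 (1->1):
Peg 0: [2]
Peg 1: [5, 4, 3]
Peg 2: [1]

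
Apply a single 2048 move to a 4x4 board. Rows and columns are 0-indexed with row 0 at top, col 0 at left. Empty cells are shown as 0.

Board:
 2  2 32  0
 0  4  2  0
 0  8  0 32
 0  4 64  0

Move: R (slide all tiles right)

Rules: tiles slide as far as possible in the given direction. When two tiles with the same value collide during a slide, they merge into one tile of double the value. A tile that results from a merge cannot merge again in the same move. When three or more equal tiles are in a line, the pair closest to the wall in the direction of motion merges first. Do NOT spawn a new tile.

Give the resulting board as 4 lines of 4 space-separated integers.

Slide right:
row 0: [2, 2, 32, 0] -> [0, 0, 4, 32]
row 1: [0, 4, 2, 0] -> [0, 0, 4, 2]
row 2: [0, 8, 0, 32] -> [0, 0, 8, 32]
row 3: [0, 4, 64, 0] -> [0, 0, 4, 64]

Answer:  0  0  4 32
 0  0  4  2
 0  0  8 32
 0  0  4 64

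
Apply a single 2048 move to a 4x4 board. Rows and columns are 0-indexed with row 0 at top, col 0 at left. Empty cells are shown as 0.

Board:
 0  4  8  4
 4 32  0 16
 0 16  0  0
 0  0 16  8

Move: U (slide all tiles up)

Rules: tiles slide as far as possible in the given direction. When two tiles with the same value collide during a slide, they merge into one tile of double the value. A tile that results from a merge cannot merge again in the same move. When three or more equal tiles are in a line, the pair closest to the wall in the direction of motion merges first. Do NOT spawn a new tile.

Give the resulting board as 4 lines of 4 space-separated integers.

Answer:  4  4  8  4
 0 32 16 16
 0 16  0  8
 0  0  0  0

Derivation:
Slide up:
col 0: [0, 4, 0, 0] -> [4, 0, 0, 0]
col 1: [4, 32, 16, 0] -> [4, 32, 16, 0]
col 2: [8, 0, 0, 16] -> [8, 16, 0, 0]
col 3: [4, 16, 0, 8] -> [4, 16, 8, 0]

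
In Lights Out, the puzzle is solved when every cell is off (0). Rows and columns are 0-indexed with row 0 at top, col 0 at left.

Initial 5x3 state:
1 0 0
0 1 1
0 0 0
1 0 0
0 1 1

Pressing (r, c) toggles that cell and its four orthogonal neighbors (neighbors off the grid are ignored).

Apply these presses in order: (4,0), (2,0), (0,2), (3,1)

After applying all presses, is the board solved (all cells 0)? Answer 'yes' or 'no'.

After press 1 at (4,0):
1 0 0
0 1 1
0 0 0
0 0 0
1 0 1

After press 2 at (2,0):
1 0 0
1 1 1
1 1 0
1 0 0
1 0 1

After press 3 at (0,2):
1 1 1
1 1 0
1 1 0
1 0 0
1 0 1

After press 4 at (3,1):
1 1 1
1 1 0
1 0 0
0 1 1
1 1 1

Lights still on: 11

Answer: no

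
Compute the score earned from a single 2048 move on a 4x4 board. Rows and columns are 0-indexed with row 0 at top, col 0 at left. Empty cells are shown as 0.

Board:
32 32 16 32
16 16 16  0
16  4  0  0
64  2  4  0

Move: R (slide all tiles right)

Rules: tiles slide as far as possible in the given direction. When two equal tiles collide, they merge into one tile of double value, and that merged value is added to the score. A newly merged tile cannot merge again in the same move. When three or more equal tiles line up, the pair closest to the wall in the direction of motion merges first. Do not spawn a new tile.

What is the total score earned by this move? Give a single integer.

Slide right:
row 0: [32, 32, 16, 32] -> [0, 64, 16, 32]  score +64 (running 64)
row 1: [16, 16, 16, 0] -> [0, 0, 16, 32]  score +32 (running 96)
row 2: [16, 4, 0, 0] -> [0, 0, 16, 4]  score +0 (running 96)
row 3: [64, 2, 4, 0] -> [0, 64, 2, 4]  score +0 (running 96)
Board after move:
 0 64 16 32
 0  0 16 32
 0  0 16  4
 0 64  2  4

Answer: 96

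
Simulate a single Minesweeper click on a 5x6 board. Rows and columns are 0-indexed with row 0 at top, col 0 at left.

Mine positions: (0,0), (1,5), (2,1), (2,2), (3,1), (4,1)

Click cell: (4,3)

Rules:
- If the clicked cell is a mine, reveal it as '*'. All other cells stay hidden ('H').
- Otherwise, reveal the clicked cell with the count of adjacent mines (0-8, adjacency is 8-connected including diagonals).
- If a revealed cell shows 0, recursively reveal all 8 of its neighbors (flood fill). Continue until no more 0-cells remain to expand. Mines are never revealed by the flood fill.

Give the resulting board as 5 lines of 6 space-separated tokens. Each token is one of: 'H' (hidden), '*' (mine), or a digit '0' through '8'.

H H H H H H
H H H H H H
H H H 1 1 1
H H 4 1 0 0
H H 2 0 0 0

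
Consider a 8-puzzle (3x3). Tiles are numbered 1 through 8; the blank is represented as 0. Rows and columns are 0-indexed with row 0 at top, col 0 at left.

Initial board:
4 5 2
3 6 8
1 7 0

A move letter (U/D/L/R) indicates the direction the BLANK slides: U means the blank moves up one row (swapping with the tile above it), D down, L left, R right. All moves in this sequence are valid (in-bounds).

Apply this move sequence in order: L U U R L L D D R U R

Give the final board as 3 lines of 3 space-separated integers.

Answer: 3 4 2
1 8 0
6 5 7

Derivation:
After move 1 (L):
4 5 2
3 6 8
1 0 7

After move 2 (U):
4 5 2
3 0 8
1 6 7

After move 3 (U):
4 0 2
3 5 8
1 6 7

After move 4 (R):
4 2 0
3 5 8
1 6 7

After move 5 (L):
4 0 2
3 5 8
1 6 7

After move 6 (L):
0 4 2
3 5 8
1 6 7

After move 7 (D):
3 4 2
0 5 8
1 6 7

After move 8 (D):
3 4 2
1 5 8
0 6 7

After move 9 (R):
3 4 2
1 5 8
6 0 7

After move 10 (U):
3 4 2
1 0 8
6 5 7

After move 11 (R):
3 4 2
1 8 0
6 5 7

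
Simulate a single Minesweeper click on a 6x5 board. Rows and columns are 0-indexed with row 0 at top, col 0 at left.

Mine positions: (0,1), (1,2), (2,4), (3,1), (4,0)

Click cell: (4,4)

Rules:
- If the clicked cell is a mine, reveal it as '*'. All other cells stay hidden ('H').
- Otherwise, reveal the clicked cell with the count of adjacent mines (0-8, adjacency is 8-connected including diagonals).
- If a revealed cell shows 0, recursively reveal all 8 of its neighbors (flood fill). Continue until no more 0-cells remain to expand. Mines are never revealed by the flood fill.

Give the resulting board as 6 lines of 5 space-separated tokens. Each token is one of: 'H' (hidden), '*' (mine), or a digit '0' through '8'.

H H H H H
H H H H H
H H H H H
H H 1 1 1
H 2 1 0 0
H 1 0 0 0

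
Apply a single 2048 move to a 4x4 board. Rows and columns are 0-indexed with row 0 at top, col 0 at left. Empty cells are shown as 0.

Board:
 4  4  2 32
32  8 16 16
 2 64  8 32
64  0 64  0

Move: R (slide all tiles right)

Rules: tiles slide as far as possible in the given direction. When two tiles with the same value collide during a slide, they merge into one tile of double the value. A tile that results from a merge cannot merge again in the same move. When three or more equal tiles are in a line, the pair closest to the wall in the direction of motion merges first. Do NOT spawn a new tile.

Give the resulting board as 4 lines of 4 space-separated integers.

Slide right:
row 0: [4, 4, 2, 32] -> [0, 8, 2, 32]
row 1: [32, 8, 16, 16] -> [0, 32, 8, 32]
row 2: [2, 64, 8, 32] -> [2, 64, 8, 32]
row 3: [64, 0, 64, 0] -> [0, 0, 0, 128]

Answer:   0   8   2  32
  0  32   8  32
  2  64   8  32
  0   0   0 128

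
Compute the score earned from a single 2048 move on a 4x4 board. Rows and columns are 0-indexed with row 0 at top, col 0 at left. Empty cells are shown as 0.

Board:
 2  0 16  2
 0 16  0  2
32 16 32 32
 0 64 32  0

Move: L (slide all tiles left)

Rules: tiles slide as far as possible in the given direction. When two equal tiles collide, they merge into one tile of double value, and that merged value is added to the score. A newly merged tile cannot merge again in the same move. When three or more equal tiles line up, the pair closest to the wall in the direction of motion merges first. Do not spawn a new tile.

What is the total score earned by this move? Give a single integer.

Answer: 64

Derivation:
Slide left:
row 0: [2, 0, 16, 2] -> [2, 16, 2, 0]  score +0 (running 0)
row 1: [0, 16, 0, 2] -> [16, 2, 0, 0]  score +0 (running 0)
row 2: [32, 16, 32, 32] -> [32, 16, 64, 0]  score +64 (running 64)
row 3: [0, 64, 32, 0] -> [64, 32, 0, 0]  score +0 (running 64)
Board after move:
 2 16  2  0
16  2  0  0
32 16 64  0
64 32  0  0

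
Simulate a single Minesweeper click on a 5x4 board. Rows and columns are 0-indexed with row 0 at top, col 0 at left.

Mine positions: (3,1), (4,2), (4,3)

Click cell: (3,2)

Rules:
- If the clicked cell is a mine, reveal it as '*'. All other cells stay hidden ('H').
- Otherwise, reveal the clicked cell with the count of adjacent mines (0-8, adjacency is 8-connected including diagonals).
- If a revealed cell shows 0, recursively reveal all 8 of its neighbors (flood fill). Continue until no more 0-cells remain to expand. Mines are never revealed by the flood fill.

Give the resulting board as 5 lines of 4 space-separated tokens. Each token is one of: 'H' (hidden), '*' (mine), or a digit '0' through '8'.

H H H H
H H H H
H H H H
H H 3 H
H H H H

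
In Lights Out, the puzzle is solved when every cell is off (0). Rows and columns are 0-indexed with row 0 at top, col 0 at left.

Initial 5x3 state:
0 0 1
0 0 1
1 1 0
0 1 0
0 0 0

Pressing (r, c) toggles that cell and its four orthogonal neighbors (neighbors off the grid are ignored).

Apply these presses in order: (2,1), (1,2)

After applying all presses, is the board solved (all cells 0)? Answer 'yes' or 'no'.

Answer: yes

Derivation:
After press 1 at (2,1):
0 0 1
0 1 1
0 0 1
0 0 0
0 0 0

After press 2 at (1,2):
0 0 0
0 0 0
0 0 0
0 0 0
0 0 0

Lights still on: 0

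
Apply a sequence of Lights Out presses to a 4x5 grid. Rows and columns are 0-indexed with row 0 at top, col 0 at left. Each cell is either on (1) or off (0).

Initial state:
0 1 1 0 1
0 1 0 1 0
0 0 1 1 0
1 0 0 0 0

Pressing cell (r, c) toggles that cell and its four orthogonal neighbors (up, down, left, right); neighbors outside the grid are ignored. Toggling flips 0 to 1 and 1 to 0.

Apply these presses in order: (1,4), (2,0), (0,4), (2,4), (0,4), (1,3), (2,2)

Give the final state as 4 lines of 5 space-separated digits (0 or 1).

After press 1 at (1,4):
0 1 1 0 0
0 1 0 0 1
0 0 1 1 1
1 0 0 0 0

After press 2 at (2,0):
0 1 1 0 0
1 1 0 0 1
1 1 1 1 1
0 0 0 0 0

After press 3 at (0,4):
0 1 1 1 1
1 1 0 0 0
1 1 1 1 1
0 0 0 0 0

After press 4 at (2,4):
0 1 1 1 1
1 1 0 0 1
1 1 1 0 0
0 0 0 0 1

After press 5 at (0,4):
0 1 1 0 0
1 1 0 0 0
1 1 1 0 0
0 0 0 0 1

After press 6 at (1,3):
0 1 1 1 0
1 1 1 1 1
1 1 1 1 0
0 0 0 0 1

After press 7 at (2,2):
0 1 1 1 0
1 1 0 1 1
1 0 0 0 0
0 0 1 0 1

Answer: 0 1 1 1 0
1 1 0 1 1
1 0 0 0 0
0 0 1 0 1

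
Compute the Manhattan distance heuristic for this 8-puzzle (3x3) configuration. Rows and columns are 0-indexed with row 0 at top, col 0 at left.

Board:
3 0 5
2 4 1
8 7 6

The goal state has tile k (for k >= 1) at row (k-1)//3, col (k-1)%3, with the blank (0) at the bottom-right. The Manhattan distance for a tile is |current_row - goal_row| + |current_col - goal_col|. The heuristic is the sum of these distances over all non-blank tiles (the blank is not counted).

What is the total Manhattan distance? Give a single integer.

Answer: 13

Derivation:
Tile 3: at (0,0), goal (0,2), distance |0-0|+|0-2| = 2
Tile 5: at (0,2), goal (1,1), distance |0-1|+|2-1| = 2
Tile 2: at (1,0), goal (0,1), distance |1-0|+|0-1| = 2
Tile 4: at (1,1), goal (1,0), distance |1-1|+|1-0| = 1
Tile 1: at (1,2), goal (0,0), distance |1-0|+|2-0| = 3
Tile 8: at (2,0), goal (2,1), distance |2-2|+|0-1| = 1
Tile 7: at (2,1), goal (2,0), distance |2-2|+|1-0| = 1
Tile 6: at (2,2), goal (1,2), distance |2-1|+|2-2| = 1
Sum: 2 + 2 + 2 + 1 + 3 + 1 + 1 + 1 = 13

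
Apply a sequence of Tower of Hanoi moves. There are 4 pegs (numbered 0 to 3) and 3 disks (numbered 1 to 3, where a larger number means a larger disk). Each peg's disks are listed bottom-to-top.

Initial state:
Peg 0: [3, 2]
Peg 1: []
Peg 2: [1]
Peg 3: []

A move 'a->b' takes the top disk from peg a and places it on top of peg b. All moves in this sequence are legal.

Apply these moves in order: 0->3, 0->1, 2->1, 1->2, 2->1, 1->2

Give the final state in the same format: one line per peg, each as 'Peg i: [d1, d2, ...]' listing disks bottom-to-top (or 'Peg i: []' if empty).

After move 1 (0->3):
Peg 0: [3]
Peg 1: []
Peg 2: [1]
Peg 3: [2]

After move 2 (0->1):
Peg 0: []
Peg 1: [3]
Peg 2: [1]
Peg 3: [2]

After move 3 (2->1):
Peg 0: []
Peg 1: [3, 1]
Peg 2: []
Peg 3: [2]

After move 4 (1->2):
Peg 0: []
Peg 1: [3]
Peg 2: [1]
Peg 3: [2]

After move 5 (2->1):
Peg 0: []
Peg 1: [3, 1]
Peg 2: []
Peg 3: [2]

After move 6 (1->2):
Peg 0: []
Peg 1: [3]
Peg 2: [1]
Peg 3: [2]

Answer: Peg 0: []
Peg 1: [3]
Peg 2: [1]
Peg 3: [2]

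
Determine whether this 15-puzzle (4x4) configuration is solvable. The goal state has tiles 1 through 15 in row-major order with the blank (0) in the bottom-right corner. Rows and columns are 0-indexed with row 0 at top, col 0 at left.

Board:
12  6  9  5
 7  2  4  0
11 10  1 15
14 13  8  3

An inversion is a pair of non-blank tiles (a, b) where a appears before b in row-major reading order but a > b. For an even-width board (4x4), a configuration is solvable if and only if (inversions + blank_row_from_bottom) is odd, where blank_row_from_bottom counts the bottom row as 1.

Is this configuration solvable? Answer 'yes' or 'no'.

Inversions: 51
Blank is in row 1 (0-indexed from top), which is row 3 counting from the bottom (bottom = 1).
51 + 3 = 54, which is even, so the puzzle is not solvable.

Answer: no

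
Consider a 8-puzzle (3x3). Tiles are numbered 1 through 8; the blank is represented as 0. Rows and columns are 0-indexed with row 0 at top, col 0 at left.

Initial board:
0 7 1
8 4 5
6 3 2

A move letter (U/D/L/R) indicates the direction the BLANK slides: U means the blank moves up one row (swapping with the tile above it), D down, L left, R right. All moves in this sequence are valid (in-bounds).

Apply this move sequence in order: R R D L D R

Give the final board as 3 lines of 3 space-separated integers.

Answer: 7 1 5
8 3 4
6 2 0

Derivation:
After move 1 (R):
7 0 1
8 4 5
6 3 2

After move 2 (R):
7 1 0
8 4 5
6 3 2

After move 3 (D):
7 1 5
8 4 0
6 3 2

After move 4 (L):
7 1 5
8 0 4
6 3 2

After move 5 (D):
7 1 5
8 3 4
6 0 2

After move 6 (R):
7 1 5
8 3 4
6 2 0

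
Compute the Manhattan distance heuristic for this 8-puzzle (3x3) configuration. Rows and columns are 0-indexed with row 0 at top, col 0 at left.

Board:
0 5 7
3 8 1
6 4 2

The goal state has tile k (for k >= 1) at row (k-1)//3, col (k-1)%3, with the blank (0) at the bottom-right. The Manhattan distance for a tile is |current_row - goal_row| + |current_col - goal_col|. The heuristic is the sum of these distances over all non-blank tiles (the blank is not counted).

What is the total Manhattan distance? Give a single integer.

Answer: 20

Derivation:
Tile 5: (0,1)->(1,1) = 1
Tile 7: (0,2)->(2,0) = 4
Tile 3: (1,0)->(0,2) = 3
Tile 8: (1,1)->(2,1) = 1
Tile 1: (1,2)->(0,0) = 3
Tile 6: (2,0)->(1,2) = 3
Tile 4: (2,1)->(1,0) = 2
Tile 2: (2,2)->(0,1) = 3
Sum: 1 + 4 + 3 + 1 + 3 + 3 + 2 + 3 = 20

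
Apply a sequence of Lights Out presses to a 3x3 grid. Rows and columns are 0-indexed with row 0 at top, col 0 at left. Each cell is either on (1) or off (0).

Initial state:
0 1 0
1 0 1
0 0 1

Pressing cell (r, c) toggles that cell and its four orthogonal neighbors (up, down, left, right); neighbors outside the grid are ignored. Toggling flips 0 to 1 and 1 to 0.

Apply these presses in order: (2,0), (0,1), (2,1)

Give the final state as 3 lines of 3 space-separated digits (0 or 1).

After press 1 at (2,0):
0 1 0
0 0 1
1 1 1

After press 2 at (0,1):
1 0 1
0 1 1
1 1 1

After press 3 at (2,1):
1 0 1
0 0 1
0 0 0

Answer: 1 0 1
0 0 1
0 0 0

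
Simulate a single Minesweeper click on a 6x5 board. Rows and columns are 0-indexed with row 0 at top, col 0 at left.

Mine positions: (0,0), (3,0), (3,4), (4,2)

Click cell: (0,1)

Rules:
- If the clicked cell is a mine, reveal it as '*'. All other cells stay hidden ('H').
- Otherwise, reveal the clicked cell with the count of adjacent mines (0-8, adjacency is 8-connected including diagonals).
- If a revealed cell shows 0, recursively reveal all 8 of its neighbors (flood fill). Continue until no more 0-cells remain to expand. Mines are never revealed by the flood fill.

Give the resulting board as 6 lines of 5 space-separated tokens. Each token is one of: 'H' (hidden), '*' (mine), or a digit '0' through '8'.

H 1 H H H
H H H H H
H H H H H
H H H H H
H H H H H
H H H H H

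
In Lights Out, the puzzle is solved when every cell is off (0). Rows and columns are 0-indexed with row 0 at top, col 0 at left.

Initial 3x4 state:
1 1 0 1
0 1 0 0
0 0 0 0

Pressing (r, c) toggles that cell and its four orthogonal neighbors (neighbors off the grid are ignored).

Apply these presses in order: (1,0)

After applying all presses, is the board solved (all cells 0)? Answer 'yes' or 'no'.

After press 1 at (1,0):
0 1 0 1
1 0 0 0
1 0 0 0

Lights still on: 4

Answer: no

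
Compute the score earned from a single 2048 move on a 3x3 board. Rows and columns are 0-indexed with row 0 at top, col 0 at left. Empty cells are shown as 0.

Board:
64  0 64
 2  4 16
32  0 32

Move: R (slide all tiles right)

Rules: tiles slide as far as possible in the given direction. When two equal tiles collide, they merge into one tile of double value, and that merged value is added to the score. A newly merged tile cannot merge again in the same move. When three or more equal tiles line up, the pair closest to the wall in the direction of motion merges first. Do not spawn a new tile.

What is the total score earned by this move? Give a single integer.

Slide right:
row 0: [64, 0, 64] -> [0, 0, 128]  score +128 (running 128)
row 1: [2, 4, 16] -> [2, 4, 16]  score +0 (running 128)
row 2: [32, 0, 32] -> [0, 0, 64]  score +64 (running 192)
Board after move:
  0   0 128
  2   4  16
  0   0  64

Answer: 192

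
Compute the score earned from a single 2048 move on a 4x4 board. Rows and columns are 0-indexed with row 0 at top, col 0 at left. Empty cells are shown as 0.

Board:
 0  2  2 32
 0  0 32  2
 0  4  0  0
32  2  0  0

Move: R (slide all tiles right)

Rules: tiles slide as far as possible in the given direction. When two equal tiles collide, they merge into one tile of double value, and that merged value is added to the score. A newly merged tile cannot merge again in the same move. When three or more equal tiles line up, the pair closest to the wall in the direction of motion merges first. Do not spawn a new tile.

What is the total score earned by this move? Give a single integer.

Slide right:
row 0: [0, 2, 2, 32] -> [0, 0, 4, 32]  score +4 (running 4)
row 1: [0, 0, 32, 2] -> [0, 0, 32, 2]  score +0 (running 4)
row 2: [0, 4, 0, 0] -> [0, 0, 0, 4]  score +0 (running 4)
row 3: [32, 2, 0, 0] -> [0, 0, 32, 2]  score +0 (running 4)
Board after move:
 0  0  4 32
 0  0 32  2
 0  0  0  4
 0  0 32  2

Answer: 4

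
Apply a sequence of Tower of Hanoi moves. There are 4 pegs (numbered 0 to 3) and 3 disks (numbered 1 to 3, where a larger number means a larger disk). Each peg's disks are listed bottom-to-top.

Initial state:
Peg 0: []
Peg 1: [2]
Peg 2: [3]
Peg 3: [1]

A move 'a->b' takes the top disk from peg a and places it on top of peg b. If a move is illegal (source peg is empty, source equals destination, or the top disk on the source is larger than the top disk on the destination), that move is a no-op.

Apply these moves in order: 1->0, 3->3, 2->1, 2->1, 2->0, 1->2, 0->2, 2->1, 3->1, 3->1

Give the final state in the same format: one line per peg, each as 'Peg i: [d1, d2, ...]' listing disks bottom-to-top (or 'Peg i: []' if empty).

After move 1 (1->0):
Peg 0: [2]
Peg 1: []
Peg 2: [3]
Peg 3: [1]

After move 2 (3->3):
Peg 0: [2]
Peg 1: []
Peg 2: [3]
Peg 3: [1]

After move 3 (2->1):
Peg 0: [2]
Peg 1: [3]
Peg 2: []
Peg 3: [1]

After move 4 (2->1):
Peg 0: [2]
Peg 1: [3]
Peg 2: []
Peg 3: [1]

After move 5 (2->0):
Peg 0: [2]
Peg 1: [3]
Peg 2: []
Peg 3: [1]

After move 6 (1->2):
Peg 0: [2]
Peg 1: []
Peg 2: [3]
Peg 3: [1]

After move 7 (0->2):
Peg 0: []
Peg 1: []
Peg 2: [3, 2]
Peg 3: [1]

After move 8 (2->1):
Peg 0: []
Peg 1: [2]
Peg 2: [3]
Peg 3: [1]

After move 9 (3->1):
Peg 0: []
Peg 1: [2, 1]
Peg 2: [3]
Peg 3: []

After move 10 (3->1):
Peg 0: []
Peg 1: [2, 1]
Peg 2: [3]
Peg 3: []

Answer: Peg 0: []
Peg 1: [2, 1]
Peg 2: [3]
Peg 3: []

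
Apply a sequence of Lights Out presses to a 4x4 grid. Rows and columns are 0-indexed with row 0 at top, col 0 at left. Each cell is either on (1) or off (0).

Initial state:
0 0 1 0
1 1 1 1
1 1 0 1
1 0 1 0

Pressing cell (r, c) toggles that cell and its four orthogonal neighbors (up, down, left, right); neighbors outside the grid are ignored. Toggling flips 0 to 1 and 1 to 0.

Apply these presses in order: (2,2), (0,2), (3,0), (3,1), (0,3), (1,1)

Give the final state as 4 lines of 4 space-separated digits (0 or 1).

After press 1 at (2,2):
0 0 1 0
1 1 0 1
1 0 1 0
1 0 0 0

After press 2 at (0,2):
0 1 0 1
1 1 1 1
1 0 1 0
1 0 0 0

After press 3 at (3,0):
0 1 0 1
1 1 1 1
0 0 1 0
0 1 0 0

After press 4 at (3,1):
0 1 0 1
1 1 1 1
0 1 1 0
1 0 1 0

After press 5 at (0,3):
0 1 1 0
1 1 1 0
0 1 1 0
1 0 1 0

After press 6 at (1,1):
0 0 1 0
0 0 0 0
0 0 1 0
1 0 1 0

Answer: 0 0 1 0
0 0 0 0
0 0 1 0
1 0 1 0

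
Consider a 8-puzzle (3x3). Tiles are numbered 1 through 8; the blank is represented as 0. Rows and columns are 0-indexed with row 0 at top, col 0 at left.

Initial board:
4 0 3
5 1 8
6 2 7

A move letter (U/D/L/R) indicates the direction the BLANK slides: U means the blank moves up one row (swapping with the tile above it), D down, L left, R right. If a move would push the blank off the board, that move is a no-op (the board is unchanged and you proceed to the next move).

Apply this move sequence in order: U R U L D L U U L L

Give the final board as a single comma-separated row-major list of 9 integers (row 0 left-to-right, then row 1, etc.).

After move 1 (U):
4 0 3
5 1 8
6 2 7

After move 2 (R):
4 3 0
5 1 8
6 2 7

After move 3 (U):
4 3 0
5 1 8
6 2 7

After move 4 (L):
4 0 3
5 1 8
6 2 7

After move 5 (D):
4 1 3
5 0 8
6 2 7

After move 6 (L):
4 1 3
0 5 8
6 2 7

After move 7 (U):
0 1 3
4 5 8
6 2 7

After move 8 (U):
0 1 3
4 5 8
6 2 7

After move 9 (L):
0 1 3
4 5 8
6 2 7

After move 10 (L):
0 1 3
4 5 8
6 2 7

Answer: 0, 1, 3, 4, 5, 8, 6, 2, 7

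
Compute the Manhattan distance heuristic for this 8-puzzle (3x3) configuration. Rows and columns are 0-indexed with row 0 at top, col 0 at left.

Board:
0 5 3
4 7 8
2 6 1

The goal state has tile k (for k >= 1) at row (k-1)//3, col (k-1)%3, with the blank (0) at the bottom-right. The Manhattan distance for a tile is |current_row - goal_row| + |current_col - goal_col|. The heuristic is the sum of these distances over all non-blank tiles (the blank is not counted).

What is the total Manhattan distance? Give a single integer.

Tile 5: (0,1)->(1,1) = 1
Tile 3: (0,2)->(0,2) = 0
Tile 4: (1,0)->(1,0) = 0
Tile 7: (1,1)->(2,0) = 2
Tile 8: (1,2)->(2,1) = 2
Tile 2: (2,0)->(0,1) = 3
Tile 6: (2,1)->(1,2) = 2
Tile 1: (2,2)->(0,0) = 4
Sum: 1 + 0 + 0 + 2 + 2 + 3 + 2 + 4 = 14

Answer: 14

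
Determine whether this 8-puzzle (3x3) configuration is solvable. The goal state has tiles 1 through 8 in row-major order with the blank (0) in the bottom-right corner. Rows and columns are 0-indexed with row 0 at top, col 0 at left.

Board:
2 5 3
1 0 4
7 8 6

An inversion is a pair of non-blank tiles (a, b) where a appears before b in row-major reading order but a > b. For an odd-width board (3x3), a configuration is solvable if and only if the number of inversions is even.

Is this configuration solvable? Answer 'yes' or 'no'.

Answer: no

Derivation:
Inversions (pairs i<j in row-major order where tile[i] > tile[j] > 0): 7
7 is odd, so the puzzle is not solvable.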